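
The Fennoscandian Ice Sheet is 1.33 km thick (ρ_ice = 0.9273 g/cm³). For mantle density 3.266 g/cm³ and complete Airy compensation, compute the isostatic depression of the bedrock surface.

0.378 km

In Airy isostatic equilibrium: the ice load ρ_ice t is balanced by mantle displaced below, ρ_m s.
s = t ρ_ice / ρ_m = 1.33 km × 0.9273/3.266 = 0.378 km.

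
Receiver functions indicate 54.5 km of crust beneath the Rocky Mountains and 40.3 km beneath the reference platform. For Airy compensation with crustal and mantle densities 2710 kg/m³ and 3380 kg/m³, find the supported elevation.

Excess crust Δ = 54.5 km − 40.3 km = 14.2 km, split between elevation h and root r with h + r = Δ.
Airy balance ρ_c h = (ρ_m − ρ_c) r gives r = h ρ_c/(ρ_m − ρ_c), so h (1 + ρ_c/(ρ_m − ρ_c)) = Δ, i.e. h = Δ (ρ_m − ρ_c)/ρ_m.
h = 14.2 km × 670/3380 = 2.81 km.

2.81 km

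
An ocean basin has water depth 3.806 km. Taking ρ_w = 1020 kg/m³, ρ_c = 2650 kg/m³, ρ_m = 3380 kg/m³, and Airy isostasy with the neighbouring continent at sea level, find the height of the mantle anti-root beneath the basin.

8.5 km

Equating mass per unit area of the two columns: replacing crust with seawater at the top is compensated by replacing crust with mantle at the base: d (ρ_c − ρ_w) = a (ρ_m − ρ_c).
a = d (ρ_c − ρ_w)/(ρ_m − ρ_c) = 3.806 km × 1630/730 = 8.5 km.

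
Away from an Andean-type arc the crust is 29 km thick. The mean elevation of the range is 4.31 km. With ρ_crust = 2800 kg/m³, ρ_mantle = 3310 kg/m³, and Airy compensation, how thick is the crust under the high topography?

Root depth r = h ρ_c / (ρ_m − ρ_c) = 4.31 km × 2800 / 510 = 23.66 km.
Total thickness = T + h + r = 29 km + 4.31 km + 23.66 km = 57 km.

57 km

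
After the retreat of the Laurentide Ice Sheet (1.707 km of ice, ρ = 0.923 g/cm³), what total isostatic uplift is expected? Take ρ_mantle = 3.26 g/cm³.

0.483 km

Removing the load lets mantle flow back in; uplift u satisfies ρ_ice t = ρ_m u.
u = t ρ_ice/ρ_m = 1.707 km × 0.923/3.26 = 0.483 km.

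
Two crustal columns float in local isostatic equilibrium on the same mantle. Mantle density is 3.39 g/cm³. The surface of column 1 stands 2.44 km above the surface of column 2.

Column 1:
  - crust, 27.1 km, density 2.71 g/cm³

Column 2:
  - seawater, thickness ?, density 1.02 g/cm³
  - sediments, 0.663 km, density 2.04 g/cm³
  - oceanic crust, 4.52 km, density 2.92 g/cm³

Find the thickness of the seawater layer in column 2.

3.01 km

Take the compensation level at the base of the deeper column (depth z_c below the surface of column 1) and equate Σ ρ_i t_i down to z_c; mantle fills any gap and the z_c terms cancel.
Column 1: 27.1×2.71 + (z_c − 27.1)×3.39
Column 2: 2.44×0 + x×1.02 + 0.663×2.04 + 4.52×2.92 + (z_c − 2.44 − 5.183 − x)×3.39
The z_c×3.39 term appears on both sides and cancels. Collect the known terms of each column as K = Σ(ρt)_known − 3.39 × (depth of known layers): K_1 = 73.441 − 3.39×27.1 = −18.428; K_2 = 14.55092 − 3.39×(2.44 + 5.183) = −11.29105.
Balance: K_1 = K_2 − x×(3.39 − 1.02), so x = (K_2 − K_1)/(3.39 − 1.02) = 7.13695/2.37 = 3.01 km.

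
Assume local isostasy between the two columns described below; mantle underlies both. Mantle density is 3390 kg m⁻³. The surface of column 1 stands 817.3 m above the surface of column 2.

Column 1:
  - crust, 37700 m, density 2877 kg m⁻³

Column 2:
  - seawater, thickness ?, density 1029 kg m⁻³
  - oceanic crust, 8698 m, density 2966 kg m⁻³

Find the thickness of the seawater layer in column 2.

5460 m

Take the compensation level at the base of the deeper column (depth z_c below the surface of column 1) and equate Σ ρ_i t_i down to z_c; mantle fills any gap and the z_c terms cancel.
Column 1: 37700×2877 + (z_c − 37700)×3390
Column 2: 817.3×0 + x×1029 + 8698×2966 + (z_c − 817.3 − 8698 − x)×3390
The z_c×3390 term appears on both sides and cancels. Collect the known terms of each column as K = Σ(ρt)_known − 3390 × (depth of known layers): K_1 = 108462900 − 3390×37700 = −19340100; K_2 = 25798268 − 3390×(817.3 + 8698) = −6458599.
Balance: K_1 = K_2 − x×(3390 − 1029), so x = (K_2 − K_1)/(3390 − 1029) = 12881500/2361 = 5460 m.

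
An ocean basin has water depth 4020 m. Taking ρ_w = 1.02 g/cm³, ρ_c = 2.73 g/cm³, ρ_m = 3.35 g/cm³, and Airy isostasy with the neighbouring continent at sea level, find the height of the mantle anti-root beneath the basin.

Equating mass per unit area of the two columns: replacing crust with seawater at the top is compensated by replacing crust with mantle at the base: d (ρ_c − ρ_w) = a (ρ_m − ρ_c).
a = d (ρ_c − ρ_w)/(ρ_m − ρ_c) = 4020 m × 1.71/0.62 = 11100 m.

11100 m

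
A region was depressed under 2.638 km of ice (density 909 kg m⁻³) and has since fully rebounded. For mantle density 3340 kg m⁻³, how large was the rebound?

Removing the load lets mantle flow back in; uplift u satisfies ρ_ice t = ρ_m u.
u = t ρ_ice/ρ_m = 2.638 km × 909/3340 = 0.718 km.

0.718 km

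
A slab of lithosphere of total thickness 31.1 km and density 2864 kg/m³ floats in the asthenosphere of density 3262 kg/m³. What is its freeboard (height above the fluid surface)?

3.79 km

Floating equilibrium: submerged depth d = t ρ_obj/ρ_fluid = 31.1 km × 2864/3262 = 27.31 km.
Freeboard = t − d = 31.1 km − 27.31 km = 3.79 km.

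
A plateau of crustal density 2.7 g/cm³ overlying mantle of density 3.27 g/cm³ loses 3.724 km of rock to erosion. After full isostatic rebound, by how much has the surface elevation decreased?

Rebound u = e ρ_c/ρ_m = 3.724 km × 2.7/3.27 = 3.075 km.
Net surface drop = e − u = 3.724 km − 3.075 km = e (ρ_m − ρ_c)/ρ_m = 0.649 km.

0.649 km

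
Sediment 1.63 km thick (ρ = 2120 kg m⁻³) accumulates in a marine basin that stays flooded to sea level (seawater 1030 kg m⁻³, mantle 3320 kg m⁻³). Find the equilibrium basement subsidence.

Submarine loading: the sediment displaces seawater, and the subsidence is in turn flooded, so s (ρ_m − ρ_w) = t (ρ_sed − ρ_w).
s = 1.63 km × (2120 − 1030) / (3320 − 1030) = 0.776 km.

0.776 km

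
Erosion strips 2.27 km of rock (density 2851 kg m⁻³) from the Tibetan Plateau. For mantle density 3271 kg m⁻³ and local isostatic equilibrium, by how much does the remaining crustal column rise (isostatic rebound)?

1.98 km

Unloading: uplift u = e ρ_c/ρ_m = 2.27 km × 2851/3271 = 1.98 km.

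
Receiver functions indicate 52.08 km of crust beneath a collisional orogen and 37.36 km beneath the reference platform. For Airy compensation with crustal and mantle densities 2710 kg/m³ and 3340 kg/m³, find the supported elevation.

Excess crust Δ = 52.08 km − 37.36 km = 14.72 km, split between elevation h and root r with h + r = Δ.
Airy balance ρ_c h = (ρ_m − ρ_c) r gives r = h ρ_c/(ρ_m − ρ_c), so h (1 + ρ_c/(ρ_m − ρ_c)) = Δ, i.e. h = Δ (ρ_m − ρ_c)/ρ_m.
h = 14.72 km × 630/3340 = 2.78 km.

2.78 km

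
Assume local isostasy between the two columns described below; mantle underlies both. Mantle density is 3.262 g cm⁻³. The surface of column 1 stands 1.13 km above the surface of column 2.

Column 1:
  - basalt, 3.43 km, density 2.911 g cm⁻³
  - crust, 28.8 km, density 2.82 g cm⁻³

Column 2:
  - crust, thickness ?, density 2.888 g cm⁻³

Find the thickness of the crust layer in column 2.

Take the compensation level at the base of the deeper column (depth z_c below the surface of column 1) and equate Σ ρ_i t_i down to z_c; mantle fills any gap and the z_c terms cancel.
Column 1: 3.43×2.911 + 28.8×2.82 + (z_c − 32.23)×3.262
Column 2: 1.13×0 + x×2.888 + (z_c − 1.13 − 0 − x)×3.262
The z_c×3.262 term appears on both sides and cancels. Collect the known terms of each column as K = Σ(ρt)_known − 3.262 × (depth of known layers): K_1 = 91.20073 − 3.262×32.23 = −13.93353; K_2 = 0 − 3.262×(1.13 + 0) = −3.68606.
Balance: K_1 = K_2 − x×(3.262 − 2.888), so x = (K_2 − K_1)/(3.262 − 2.888) = 10.2475/0.374 = 27.4 km.

27.4 km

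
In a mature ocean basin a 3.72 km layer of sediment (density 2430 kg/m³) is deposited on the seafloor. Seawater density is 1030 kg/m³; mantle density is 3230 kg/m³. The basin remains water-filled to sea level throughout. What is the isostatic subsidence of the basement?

2.37 km

Submarine loading: the sediment displaces seawater, and the subsidence is in turn flooded, so s (ρ_m − ρ_w) = t (ρ_sed − ρ_w).
s = 3.72 km × (2430 − 1030) / (3230 − 1030) = 2.37 km.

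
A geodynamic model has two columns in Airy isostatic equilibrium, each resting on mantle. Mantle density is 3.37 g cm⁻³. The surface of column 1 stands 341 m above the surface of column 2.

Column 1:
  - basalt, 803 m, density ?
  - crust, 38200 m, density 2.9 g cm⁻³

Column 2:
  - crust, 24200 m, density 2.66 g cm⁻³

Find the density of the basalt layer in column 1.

2.9 g cm⁻³

Take the compensation level at the base of the deeper column (depth z_c below the surface of column 1) and equate Σ ρ_i t_i down to z_c; mantle fills any gap and the z_c terms cancel.
Column 1: 803×ρ + 38200×2.9 + (z_c − 39003)×3.37
Column 2: 341×0 + 24200×2.66 + (z_c − 341 − 24200)×3.37
The z_c×3.37 term appears on both sides and cancels. Collect the known terms of each column as K = Σ(ρt)_known − 3.37 × (depth of known layers): K_1 = 110780 − 3.37×39003 = −20660.11; K_2 = 64372 − 3.37×(341 + 24200) = −18331.17.
Balance: K_1 + 803×ρ = K_2, so ρ = (K_2 − K_1)/803 = 2328.94/803 = 2.9 g cm⁻³.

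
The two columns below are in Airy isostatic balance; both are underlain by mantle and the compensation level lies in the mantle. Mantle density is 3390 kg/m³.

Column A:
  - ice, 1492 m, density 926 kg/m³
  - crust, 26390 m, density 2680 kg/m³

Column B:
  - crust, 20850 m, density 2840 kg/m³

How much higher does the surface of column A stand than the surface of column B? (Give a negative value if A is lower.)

For any compensation level in the mantle, the mantle terms cancel and isostasy reduces to e = (Σt_A − Σt_B) − (Σ(ρt)_A − Σ(ρt)_B) / ρ_m.
Σt_A = 27882 m; Σt_B = 20850 m; Σ(ρt)_A = 72106792; Σ(ρt)_B = 59214000 (in m·kg/m³).
e = (27882 − 20850) − (72106792 − 59214000) / 3390 = 3230 m.

3230 m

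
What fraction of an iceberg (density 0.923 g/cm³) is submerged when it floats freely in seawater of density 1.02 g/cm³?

0.905

Submerged fraction = ρ_obj/ρ_fluid = 0.923/1.02 = 0.905.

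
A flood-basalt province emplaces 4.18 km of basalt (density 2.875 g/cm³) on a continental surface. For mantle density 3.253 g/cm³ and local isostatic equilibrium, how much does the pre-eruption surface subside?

3.69 km

Subaerial loading: s = t ρ_load / ρ_m.
s = 4.18 km × 2.875/3.253 = 3.69 km.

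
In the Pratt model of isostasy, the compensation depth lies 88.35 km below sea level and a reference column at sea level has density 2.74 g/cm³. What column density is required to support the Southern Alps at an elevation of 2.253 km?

2.67 g/cm³

Pratt balance: ρ_ref D = ρ (D + h).
ρ = ρ_ref D/(D + h) = 2.74 × 88.35 km/(88.35 km + 2.253 km) = 2.67 g/cm³.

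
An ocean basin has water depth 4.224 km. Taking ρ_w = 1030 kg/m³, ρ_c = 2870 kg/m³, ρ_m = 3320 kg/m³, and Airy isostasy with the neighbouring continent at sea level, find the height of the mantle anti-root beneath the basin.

Equating mass per unit area of the two columns: replacing crust with seawater at the top is compensated by replacing crust with mantle at the base: d (ρ_c − ρ_w) = a (ρ_m − ρ_c).
a = d (ρ_c − ρ_w)/(ρ_m − ρ_c) = 4.224 km × 1840/450 = 17.3 km.

17.3 km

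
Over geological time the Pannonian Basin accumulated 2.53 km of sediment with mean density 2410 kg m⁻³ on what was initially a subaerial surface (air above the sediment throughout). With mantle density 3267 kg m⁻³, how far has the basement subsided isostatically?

Subaerial load: s = t ρ_sed / ρ_m = 2.53 km × 2410/3267 = 1.87 km.

1.87 km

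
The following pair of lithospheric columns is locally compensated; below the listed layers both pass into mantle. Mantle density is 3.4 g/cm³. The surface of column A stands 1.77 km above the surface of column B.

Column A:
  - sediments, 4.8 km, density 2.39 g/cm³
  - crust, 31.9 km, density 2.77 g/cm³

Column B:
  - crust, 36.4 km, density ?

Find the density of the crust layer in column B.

2.88 g/cm³

Take the compensation level at the base of the deeper column (depth z_c below the surface of column A) and equate Σ ρ_i t_i down to z_c; mantle fills any gap and the z_c terms cancel.
Column A: 4.8×2.39 + 31.9×2.77 + (z_c − 36.7)×3.4
Column B: 1.77×0 + 36.4×ρ + (z_c − 1.77 − 36.4)×3.4
The z_c×3.4 term appears on both sides and cancels. Collect the known terms of each column as K = Σ(ρt)_known − 3.4 × (depth of known layers): K_A = 99.835 − 3.4×36.7 = −24.945; K_B = 0 − 3.4×(1.77 + 36.4) = −129.778.
Balance: K_A = K_B + 36.4×ρ, so ρ = (K_A − K_B)/36.4 = 104.833/36.4 = 2.88 g/cm³.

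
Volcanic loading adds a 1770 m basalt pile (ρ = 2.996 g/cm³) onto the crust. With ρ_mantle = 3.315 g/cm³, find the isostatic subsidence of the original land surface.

1600 m

Subaerial loading: s = t ρ_load / ρ_m.
s = 1770 m × 2.996/3.315 = 1600 m.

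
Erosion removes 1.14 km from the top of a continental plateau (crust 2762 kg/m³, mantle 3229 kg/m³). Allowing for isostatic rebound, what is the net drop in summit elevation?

Rebound u = e ρ_c/ρ_m = 1.14 km × 2762/3229 = 0.9751 km.
Net surface drop = e − u = 1.14 km − 0.9751 km = e (ρ_m − ρ_c)/ρ_m = 0.165 km.

0.165 km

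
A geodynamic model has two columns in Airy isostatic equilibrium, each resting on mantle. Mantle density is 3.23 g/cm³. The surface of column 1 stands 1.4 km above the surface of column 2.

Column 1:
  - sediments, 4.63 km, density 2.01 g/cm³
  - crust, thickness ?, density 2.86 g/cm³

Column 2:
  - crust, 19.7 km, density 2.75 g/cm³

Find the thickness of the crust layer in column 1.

Take the compensation level at the base of the deeper column (depth z_c below the surface of column 1) and equate Σ ρ_i t_i down to z_c; mantle fills any gap and the z_c terms cancel.
Column 1: 4.63×2.01 + x×2.86 + (z_c − 4.63 − x)×3.23
Column 2: 1.4×0 + 19.7×2.75 + (z_c − 1.4 − 19.7)×3.23
The z_c×3.23 term appears on both sides and cancels. Collect the known terms of each column as K = Σ(ρt)_known − 3.23 × (depth of known layers): K_1 = 9.3063 − 3.23×4.63 = −5.6486; K_2 = 54.175 − 3.23×(1.4 + 19.7) = −13.978.
Balance: K_1 − x×(3.23 − 2.86) = K_2, so x = (K_1 − K_2)/(3.23 − 2.86) = 8.3294/0.37 = 22.5 km.

22.5 km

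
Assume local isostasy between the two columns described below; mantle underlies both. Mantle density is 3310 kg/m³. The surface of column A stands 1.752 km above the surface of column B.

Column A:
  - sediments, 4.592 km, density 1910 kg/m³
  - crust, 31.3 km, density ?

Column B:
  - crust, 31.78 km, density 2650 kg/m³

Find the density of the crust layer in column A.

2660 kg/m³

Take the compensation level at the base of the deeper column (depth z_c below the surface of column A) and equate Σ ρ_i t_i down to z_c; mantle fills any gap and the z_c terms cancel.
Column A: 4.592×1910 + 31.3×ρ + (z_c − 35.892)×3310
Column B: 1.752×0 + 31.78×2650 + (z_c − 1.752 − 31.78)×3310
The z_c×3310 term appears on both sides and cancels. Collect the known terms of each column as K = Σ(ρt)_known − 3310 × (depth of known layers): K_A = 8770.72 − 3310×35.892 = −110031.8; K_B = 84217 − 3310×(1.752 + 31.78) = −26773.92.
Balance: K_A + 31.3×ρ = K_B, so ρ = (K_B − K_A)/31.3 = 83257.9/31.3 = 2660 kg/m³.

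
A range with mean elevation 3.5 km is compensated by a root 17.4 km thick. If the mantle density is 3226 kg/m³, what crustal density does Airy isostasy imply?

2690 kg/m³

ρ_c h = (ρ_m − ρ_c) r → ρ_c (h + r) = ρ_m r → ρ_c = ρ_m r / (h + r).
ρ_c = 3226 × 17.4 km / (3.5 km + 17.4 km) = 2690 kg/m³.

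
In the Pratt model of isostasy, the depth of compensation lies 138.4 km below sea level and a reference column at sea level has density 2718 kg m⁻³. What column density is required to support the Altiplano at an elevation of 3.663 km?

Pratt balance: ρ_ref D = ρ (D + h).
ρ = ρ_ref D/(D + h) = 2718 × 138.4 km/(138.4 km + 3.663 km) = 2650 kg m⁻³.

2650 kg m⁻³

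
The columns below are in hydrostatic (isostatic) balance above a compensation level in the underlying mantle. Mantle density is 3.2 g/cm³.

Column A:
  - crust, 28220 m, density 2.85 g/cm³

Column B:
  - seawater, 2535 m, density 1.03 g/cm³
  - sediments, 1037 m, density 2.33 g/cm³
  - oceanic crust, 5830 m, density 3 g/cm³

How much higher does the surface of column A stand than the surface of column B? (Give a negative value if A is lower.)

For any compensation level in the mantle, the mantle terms cancel and isostasy reduces to e = (Σt_A − Σt_B) − (Σ(ρt)_A − Σ(ρt)_B) / ρ_m.
Σt_A = 28220 m; Σt_B = 9402 m; Σ(ρt)_A = 80427; Σ(ρt)_B = 22517.26 (in m·g/cm³).
e = (28220 − 9402) − (80427 − 22517.26) / 3.2 = 721 m.

721 m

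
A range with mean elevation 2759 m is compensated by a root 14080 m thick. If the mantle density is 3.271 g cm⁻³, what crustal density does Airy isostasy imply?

ρ_c h = (ρ_m − ρ_c) r → ρ_c (h + r) = ρ_m r → ρ_c = ρ_m r / (h + r).
ρ_c = 3.271 × 14080 m / (2759 m + 14080 m) = 2.74 g cm⁻³.

2.74 g cm⁻³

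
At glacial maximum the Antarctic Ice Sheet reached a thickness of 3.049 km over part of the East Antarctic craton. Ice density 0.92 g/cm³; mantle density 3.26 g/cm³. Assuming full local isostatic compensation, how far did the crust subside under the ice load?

In Airy isostatic equilibrium: the ice load ρ_ice t is balanced by mantle displaced below, ρ_m s.
s = t ρ_ice / ρ_m = 3.049 km × 0.92/3.26 = 0.86 km.

0.86 km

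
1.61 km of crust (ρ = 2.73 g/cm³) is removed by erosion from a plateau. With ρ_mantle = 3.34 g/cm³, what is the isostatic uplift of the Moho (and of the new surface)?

1.32 km

Unloading: uplift u = e ρ_c/ρ_m = 1.61 km × 2.73/3.34 = 1.32 km.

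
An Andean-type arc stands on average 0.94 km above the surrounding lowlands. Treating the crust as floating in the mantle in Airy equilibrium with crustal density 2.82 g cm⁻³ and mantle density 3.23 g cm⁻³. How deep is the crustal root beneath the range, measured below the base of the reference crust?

6.47 km

Isostatic balance requires: the weight of the topography is balanced by the buoyancy of the root, ρ_c h = (ρ_m − ρ_c) r.
r = h · ρ_c / (ρ_m − ρ_c) = 0.94 km × 2.82 / (3.23 − 2.82) = 6.47 km.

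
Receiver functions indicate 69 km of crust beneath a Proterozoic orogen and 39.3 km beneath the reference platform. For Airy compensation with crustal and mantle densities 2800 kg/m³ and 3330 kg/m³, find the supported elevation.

4.73 km

Excess crust Δ = 69 km − 39.3 km = 29.7 km, split between elevation h and root r with h + r = Δ.
Airy balance ρ_c h = (ρ_m − ρ_c) r gives r = h ρ_c/(ρ_m − ρ_c), so h (1 + ρ_c/(ρ_m − ρ_c)) = Δ, i.e. h = Δ (ρ_m − ρ_c)/ρ_m.
h = 29.7 km × 530/3330 = 4.73 km.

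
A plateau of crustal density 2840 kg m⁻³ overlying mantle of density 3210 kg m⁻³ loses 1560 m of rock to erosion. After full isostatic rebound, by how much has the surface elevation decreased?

180 m

Rebound u = e ρ_c/ρ_m = 1560 m × 2840/3210 = 1380 m.
Net surface drop = e − u = 1560 m − 1380 m = e (ρ_m − ρ_c)/ρ_m = 180 m.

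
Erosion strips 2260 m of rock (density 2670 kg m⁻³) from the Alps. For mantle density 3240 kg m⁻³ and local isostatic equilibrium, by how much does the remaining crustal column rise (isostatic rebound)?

Unloading: uplift u = e ρ_c/ρ_m = 2260 m × 2670/3240 = 1860 m.

1860 m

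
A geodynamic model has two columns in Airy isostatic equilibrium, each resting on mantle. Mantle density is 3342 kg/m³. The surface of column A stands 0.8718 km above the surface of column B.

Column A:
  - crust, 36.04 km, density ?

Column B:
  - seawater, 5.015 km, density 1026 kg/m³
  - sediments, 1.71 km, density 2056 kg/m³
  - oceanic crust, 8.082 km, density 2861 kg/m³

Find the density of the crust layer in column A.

Take the compensation level at the base of the deeper column (depth z_c below the surface of column A) and equate Σ ρ_i t_i down to z_c; mantle fills any gap and the z_c terms cancel.
Column A: 36.04×ρ + (z_c − 36.04)×3342
Column B: 0.8718×0 + 5.015×1026 + 1.71×2056 + 8.082×2861 + (z_c − 0.8718 − 14.807)×3342
The z_c×3342 term appears on both sides and cancels. Collect the known terms of each column as K = Σ(ρt)_known − 3342 × (depth of known layers): K_A = 0 − 3342×36.04 = −120445.68; K_B = 31783.752 − 3342×(0.8718 + 14.807) = −20614.7976.
Balance: K_A + 36.04×ρ = K_B, so ρ = (K_B − K_A)/36.04 = 99830.9/36.04 = 2770 kg/m³.

2770 kg/m³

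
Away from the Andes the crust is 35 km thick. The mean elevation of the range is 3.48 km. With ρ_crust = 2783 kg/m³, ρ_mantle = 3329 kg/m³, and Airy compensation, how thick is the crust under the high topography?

56.2 km

Root depth r = h ρ_c / (ρ_m − ρ_c) = 3.48 km × 2783 / 546 = 17.74 km.
Total thickness = T + h + r = 35 km + 3.48 km + 17.74 km = 56.2 km.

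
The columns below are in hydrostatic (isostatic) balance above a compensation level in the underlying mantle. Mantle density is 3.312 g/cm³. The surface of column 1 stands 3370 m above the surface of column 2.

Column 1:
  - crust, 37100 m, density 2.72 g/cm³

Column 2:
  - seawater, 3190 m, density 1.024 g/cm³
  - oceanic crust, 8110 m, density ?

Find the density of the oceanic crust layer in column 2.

Take the compensation level at the base of the deeper column (depth z_c below the surface of column 1) and equate Σ ρ_i t_i down to z_c; mantle fills any gap and the z_c terms cancel.
Column 1: 37100×2.72 + (z_c − 37100)×3.312
Column 2: 3370×0 + 3190×1.024 + 8110×ρ + (z_c − 3370 − 11300)×3.312
The z_c×3.312 term appears on both sides and cancels. Collect the known terms of each column as K = Σ(ρt)_known − 3.312 × (depth of known layers): K_1 = 100912 − 3.312×37100 = −21963.2; K_2 = 3266.56 − 3.312×(3370 + 11300) = −45320.48.
Balance: K_1 = K_2 + 8110×ρ, so ρ = (K_1 − K_2)/8110 = 23357.3/8110 = 2.88 g/cm³.

2.88 g/cm³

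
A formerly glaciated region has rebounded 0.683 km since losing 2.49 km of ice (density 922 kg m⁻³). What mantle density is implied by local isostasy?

ρ_m = ρ_ice t / u = 922 × 2.49 km/0.683 km = 3360 kg m⁻³.

3360 kg m⁻³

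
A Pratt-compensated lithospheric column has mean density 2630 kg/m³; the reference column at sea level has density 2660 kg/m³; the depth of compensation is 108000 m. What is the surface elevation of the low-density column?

ρ_ref D = ρ (D + h) → h = D (ρ_ref − ρ)/ρ.
h = 108000 m × (2660 − 2630)/2630 = 1230 m.

1230 m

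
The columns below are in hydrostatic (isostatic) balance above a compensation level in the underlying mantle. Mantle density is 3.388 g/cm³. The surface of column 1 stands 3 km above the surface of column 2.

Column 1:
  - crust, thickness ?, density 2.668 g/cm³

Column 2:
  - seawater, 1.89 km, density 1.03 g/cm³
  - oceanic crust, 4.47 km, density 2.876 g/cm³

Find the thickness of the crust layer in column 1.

Take the compensation level at the base of the deeper column (depth z_c below the surface of column 1) and equate Σ ρ_i t_i down to z_c; mantle fills any gap and the z_c terms cancel.
Column 1: x×2.668 + (z_c − 0 − x)×3.388
Column 2: 3×0 + 1.89×1.03 + 4.47×2.876 + (z_c − 3 − 6.36)×3.388
The z_c×3.388 term appears on both sides and cancels. Collect the known terms of each column as K = Σ(ρt)_known − 3.388 × (depth of known layers): K_1 = 0 − 3.388×0 = 0; K_2 = 14.80242 − 3.388×(3 + 6.36) = −16.90926.
Balance: K_1 − x×(3.388 − 2.668) = K_2, so x = (K_1 − K_2)/(3.388 − 2.668) = 16.9093/0.72 = 23.5 km.

23.5 km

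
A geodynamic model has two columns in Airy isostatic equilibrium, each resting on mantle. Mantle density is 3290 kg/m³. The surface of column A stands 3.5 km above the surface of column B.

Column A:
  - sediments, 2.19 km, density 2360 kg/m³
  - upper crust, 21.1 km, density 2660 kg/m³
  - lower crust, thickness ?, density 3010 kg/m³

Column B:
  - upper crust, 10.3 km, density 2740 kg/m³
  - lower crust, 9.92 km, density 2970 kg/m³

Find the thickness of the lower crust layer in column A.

Take the compensation level at the base of the deeper column (depth z_c below the surface of column A) and equate Σ ρ_i t_i down to z_c; mantle fills any gap and the z_c terms cancel.
Column A: 2.19×2360 + 21.1×2660 + x×3010 + (z_c − 23.29 − x)×3290
Column B: 3.5×0 + 10.3×2740 + 9.92×2970 + (z_c − 3.5 − 20.22)×3290
The z_c×3290 term appears on both sides and cancels. Collect the known terms of each column as K = Σ(ρt)_known − 3290 × (depth of known layers): K_A = 61294.4 − 3290×23.29 = −15329.7; K_B = 57684.4 − 3290×(3.5 + 20.22) = −20354.4.
Balance: K_A − x×(3290 − 3010) = K_B, so x = (K_A − K_B)/(3290 − 3010) = 5024.7/280 = 17.9 km.

17.9 km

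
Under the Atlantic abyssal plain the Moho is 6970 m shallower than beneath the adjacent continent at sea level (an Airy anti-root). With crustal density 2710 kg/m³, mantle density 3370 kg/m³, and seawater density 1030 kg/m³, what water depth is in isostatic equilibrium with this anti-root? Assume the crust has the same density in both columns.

2740 m

Replacing a thickness d of crust by seawater at the top must be balanced by replacing crust with mantle at the base: d (ρ_c − ρ_w) = a (ρ_m − ρ_c).
d = a (ρ_m − ρ_c)/(ρ_c − ρ_w) = 6970 m × 660/1680 = 2740 m.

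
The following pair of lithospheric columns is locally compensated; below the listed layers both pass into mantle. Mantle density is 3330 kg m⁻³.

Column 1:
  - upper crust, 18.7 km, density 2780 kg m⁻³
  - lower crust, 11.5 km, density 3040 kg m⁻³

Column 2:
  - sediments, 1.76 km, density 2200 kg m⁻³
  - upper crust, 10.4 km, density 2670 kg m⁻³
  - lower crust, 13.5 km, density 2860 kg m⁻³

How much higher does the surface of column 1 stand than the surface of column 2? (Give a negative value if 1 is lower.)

For any compensation level in the mantle, the mantle terms cancel and isostasy reduces to e = (Σt_1 − Σt_2) − (Σ(ρt)_1 − Σ(ρt)_2) / ρ_m.
Σt_1 = 30.2 km; Σt_2 = 25.66 km; Σ(ρt)_1 = 86946; Σ(ρt)_2 = 70250 (in km·kg m⁻³).
e = (30.2 − 25.66) − (86946 − 70250) / 3330 = −0.474 km.

−0.474 km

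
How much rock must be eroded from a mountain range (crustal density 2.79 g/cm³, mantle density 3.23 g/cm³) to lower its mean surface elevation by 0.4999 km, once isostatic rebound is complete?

3.67 km

Net drop Δ = e − u = e − e ρ_c/ρ_m = e (ρ_m − ρ_c)/ρ_m.
e = Δ ρ_m/(ρ_m − ρ_c) = 0.4999 km × 3.23/0.44 = 3.67 km.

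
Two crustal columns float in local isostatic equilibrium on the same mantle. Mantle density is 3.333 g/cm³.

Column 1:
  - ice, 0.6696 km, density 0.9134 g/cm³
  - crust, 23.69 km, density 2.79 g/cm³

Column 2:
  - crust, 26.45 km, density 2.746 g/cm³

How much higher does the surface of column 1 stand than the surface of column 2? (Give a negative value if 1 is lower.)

For any compensation level in the mantle, the mantle terms cancel and isostasy reduces to e = (Σt_1 − Σt_2) − (Σ(ρt)_1 − Σ(ρt)_2) / ρ_m.
Σt_1 = 24.3596 km; Σt_2 = 26.45 km; Σ(ρt)_1 = 66.7067126; Σ(ρt)_2 = 72.6317 (in km·g/cm³).
e = (24.3596 − 26.45) − (66.7067126 − 72.6317) / 3.333 = −0.313 km.

−0.313 km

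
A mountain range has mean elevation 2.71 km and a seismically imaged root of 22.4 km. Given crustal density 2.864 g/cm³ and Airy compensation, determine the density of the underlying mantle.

3.21 g/cm³

Airy balance: ρ_c h = (ρ_m − ρ_c) r → ρ_m = ρ_c (1 + h/r).
ρ_m = 2.864 × (1 + 2.71 km/22.4 km) = 3.21 g/cm³.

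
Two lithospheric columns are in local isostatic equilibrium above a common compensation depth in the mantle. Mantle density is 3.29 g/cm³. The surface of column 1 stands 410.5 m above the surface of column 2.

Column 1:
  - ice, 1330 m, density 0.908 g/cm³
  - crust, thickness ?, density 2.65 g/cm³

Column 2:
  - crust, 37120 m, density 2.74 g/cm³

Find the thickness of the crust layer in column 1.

Take the compensation level at the base of the deeper column (depth z_c below the surface of column 1) and equate Σ ρ_i t_i down to z_c; mantle fills any gap and the z_c terms cancel.
Column 1: 1330×0.908 + x×2.65 + (z_c − 1330 − x)×3.29
Column 2: 410.5×0 + 37120×2.74 + (z_c − 410.5 − 37120)×3.29
The z_c×3.29 term appears on both sides and cancels. Collect the known terms of each column as K = Σ(ρt)_known − 3.29 × (depth of known layers): K_1 = 1207.64 − 3.29×1330 = −3168.06; K_2 = 101708.8 − 3.29×(410.5 + 37120) = −21766.545.
Balance: K_1 − x×(3.29 − 2.65) = K_2, so x = (K_1 − K_2)/(3.29 − 2.65) = 18598.5/0.64 = 29100 m.

29100 m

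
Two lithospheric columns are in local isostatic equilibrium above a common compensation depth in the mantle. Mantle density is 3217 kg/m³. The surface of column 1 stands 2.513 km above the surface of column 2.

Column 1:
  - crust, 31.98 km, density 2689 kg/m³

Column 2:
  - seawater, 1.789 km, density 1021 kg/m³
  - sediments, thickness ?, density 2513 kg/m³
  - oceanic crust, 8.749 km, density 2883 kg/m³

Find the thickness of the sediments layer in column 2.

Take the compensation level at the base of the deeper column (depth z_c below the surface of column 1) and equate Σ ρ_i t_i down to z_c; mantle fills any gap and the z_c terms cancel.
Column 1: 31.98×2689 + (z_c − 31.98)×3217
Column 2: 2.513×0 + 1.789×1021 + x×2513 + 8.749×2883 + (z_c − 2.513 − 10.538 − x)×3217
The z_c×3217 term appears on both sides and cancels. Collect the known terms of each column as K = Σ(ρt)_known − 3217 × (depth of known layers): K_1 = 85994.22 − 3217×31.98 = −16885.44; K_2 = 27049.936 − 3217×(2.513 + 10.538) = −14935.131.
Balance: K_1 = K_2 − x×(3217 − 2513), so x = (K_2 − K_1)/(3217 − 2513) = 1950.31/704 = 2.77 km.

2.77 km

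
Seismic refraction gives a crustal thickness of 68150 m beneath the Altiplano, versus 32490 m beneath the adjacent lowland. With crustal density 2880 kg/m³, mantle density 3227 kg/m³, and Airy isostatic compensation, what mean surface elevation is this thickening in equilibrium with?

3830 m

Excess crust Δ = 68150 m − 32490 m = 35660 m, split between elevation h and root r with h + r = Δ.
Airy balance ρ_c h = (ρ_m − ρ_c) r gives r = h ρ_c/(ρ_m − ρ_c), so h (1 + ρ_c/(ρ_m − ρ_c)) = Δ, i.e. h = Δ (ρ_m − ρ_c)/ρ_m.
h = 35660 m × 347/3227 = 3830 m.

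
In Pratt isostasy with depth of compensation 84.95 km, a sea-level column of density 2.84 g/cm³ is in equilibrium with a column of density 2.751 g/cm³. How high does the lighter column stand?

ρ_ref D = ρ (D + h) → h = D (ρ_ref − ρ)/ρ.
h = 84.95 km × (2.84 − 2.751)/2.751 = 2.75 km.

2.75 km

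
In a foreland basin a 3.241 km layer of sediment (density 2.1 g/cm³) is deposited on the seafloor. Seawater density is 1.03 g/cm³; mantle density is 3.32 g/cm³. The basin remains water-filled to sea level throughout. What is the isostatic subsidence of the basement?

Submarine loading: the sediment displaces seawater, and the subsidence is in turn flooded, so s (ρ_m − ρ_w) = t (ρ_sed − ρ_w).
s = 3.241 km × (2.1 − 1.03) / (3.32 − 1.03) = 1.51 km.

1.51 km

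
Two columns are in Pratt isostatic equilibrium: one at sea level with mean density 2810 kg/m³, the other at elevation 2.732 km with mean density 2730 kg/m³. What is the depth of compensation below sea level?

93.2 km

ρ_ref D = ρ (D + h) → D (ρ_ref − ρ) = ρ h.
D = ρ h/(ρ_ref − ρ) = 2730 × 2.732 km/(2810 − 2730) = 93.2 km.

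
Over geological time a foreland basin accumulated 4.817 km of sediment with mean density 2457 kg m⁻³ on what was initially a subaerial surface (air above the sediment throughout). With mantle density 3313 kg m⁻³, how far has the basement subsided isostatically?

Subaerial load: s = t ρ_sed / ρ_m = 4.817 km × 2457/3313 = 3.57 km.

3.57 km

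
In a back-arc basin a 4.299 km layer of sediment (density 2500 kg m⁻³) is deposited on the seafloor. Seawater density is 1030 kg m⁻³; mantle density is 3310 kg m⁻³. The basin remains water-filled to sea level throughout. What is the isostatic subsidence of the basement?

Submarine loading: the sediment displaces seawater, and the subsidence is in turn flooded, so s (ρ_m − ρ_w) = t (ρ_sed − ρ_w).
s = 4.299 km × (2500 − 1030) / (3310 − 1030) = 2.77 km.

2.77 km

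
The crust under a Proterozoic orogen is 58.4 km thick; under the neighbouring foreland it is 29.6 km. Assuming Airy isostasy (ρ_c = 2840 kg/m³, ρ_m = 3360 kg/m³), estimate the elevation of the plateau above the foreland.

Excess crust Δ = 58.4 km − 29.6 km = 28.8 km, split between elevation h and root r with h + r = Δ.
Airy balance ρ_c h = (ρ_m − ρ_c) r gives r = h ρ_c/(ρ_m − ρ_c), so h (1 + ρ_c/(ρ_m − ρ_c)) = Δ, i.e. h = Δ (ρ_m − ρ_c)/ρ_m.
h = 28.8 km × 520/3360 = 4.46 km.

4.46 km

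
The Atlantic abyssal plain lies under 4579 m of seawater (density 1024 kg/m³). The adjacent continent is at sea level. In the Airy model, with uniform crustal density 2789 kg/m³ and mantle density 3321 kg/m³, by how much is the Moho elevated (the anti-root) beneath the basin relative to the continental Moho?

By Archimedes' principle applied to the lithosphere: replacing crust with seawater at the top is compensated by replacing crust with mantle at the base: d (ρ_c − ρ_w) = a (ρ_m − ρ_c).
a = d (ρ_c − ρ_w)/(ρ_m − ρ_c) = 4579 m × 1765/532 = 15200 m.

15200 m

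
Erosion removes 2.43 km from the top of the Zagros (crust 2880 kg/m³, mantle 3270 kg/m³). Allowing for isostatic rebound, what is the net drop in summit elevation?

Rebound u = e ρ_c/ρ_m = 2.43 km × 2880/3270 = 2.14 km.
Net surface drop = e − u = 2.43 km − 2.14 km = e (ρ_m − ρ_c)/ρ_m = 0.29 km.

0.29 km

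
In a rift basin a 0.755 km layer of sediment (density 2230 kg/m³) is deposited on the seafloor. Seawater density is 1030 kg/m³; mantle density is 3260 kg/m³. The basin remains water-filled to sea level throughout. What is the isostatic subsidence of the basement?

0.406 km

Submarine loading: the sediment displaces seawater, and the subsidence is in turn flooded, so s (ρ_m − ρ_w) = t (ρ_sed − ρ_w).
s = 0.755 km × (2230 − 1030) / (3260 − 1030) = 0.406 km.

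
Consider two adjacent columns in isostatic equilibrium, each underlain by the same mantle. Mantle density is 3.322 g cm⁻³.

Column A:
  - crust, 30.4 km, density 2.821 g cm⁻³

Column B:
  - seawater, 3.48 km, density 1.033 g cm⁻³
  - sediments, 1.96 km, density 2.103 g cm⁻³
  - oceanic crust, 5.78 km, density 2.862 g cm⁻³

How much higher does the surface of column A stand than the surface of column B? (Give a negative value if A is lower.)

For any compensation level in the mantle, the mantle terms cancel and isostasy reduces to e = (Σt_A − Σt_B) − (Σ(ρt)_A − Σ(ρt)_B) / ρ_m.
Σt_A = 30.4 km; Σt_B = 11.22 km; Σ(ρt)_A = 85.7584; Σ(ρt)_B = 24.25908 (in km·g cm⁻³).
e = (30.4 − 11.22) − (85.7584 − 24.25908) / 3.322 = 0.667 km.

0.667 km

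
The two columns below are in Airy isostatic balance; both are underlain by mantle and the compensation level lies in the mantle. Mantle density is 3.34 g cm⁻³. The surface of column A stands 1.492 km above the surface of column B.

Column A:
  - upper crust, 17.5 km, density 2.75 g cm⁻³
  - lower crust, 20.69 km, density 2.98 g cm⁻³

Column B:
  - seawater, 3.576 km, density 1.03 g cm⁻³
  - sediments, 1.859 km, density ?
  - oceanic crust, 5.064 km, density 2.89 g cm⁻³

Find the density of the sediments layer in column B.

Take the compensation level at the base of the deeper column (depth z_c below the surface of column A) and equate Σ ρ_i t_i down to z_c; mantle fills any gap and the z_c terms cancel.
Column A: 17.5×2.75 + 20.69×2.98 + (z_c − 38.19)×3.34
Column B: 1.492×0 + 3.576×1.03 + 1.859×ρ + 5.064×2.89 + (z_c − 1.492 − 10.499)×3.34
The z_c×3.34 term appears on both sides and cancels. Collect the known terms of each column as K = Σ(ρt)_known − 3.34 × (depth of known layers): K_A = 109.7812 − 3.34×38.19 = −17.7734; K_B = 18.31824 − 3.34×(1.492 + 10.499) = −21.7317.
Balance: K_A = K_B + 1.859×ρ, so ρ = (K_A − K_B)/1.859 = 3.9583/1.859 = 2.13 g cm⁻³.

2.13 g cm⁻³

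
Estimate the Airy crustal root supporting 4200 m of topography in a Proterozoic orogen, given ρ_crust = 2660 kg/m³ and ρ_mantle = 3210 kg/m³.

20300 m

By Archimedes' principle applied to the lithosphere: the weight of the topography is balanced by the buoyancy of the root, ρ_c h = (ρ_m − ρ_c) r.
r = h · ρ_c / (ρ_m − ρ_c) = 4200 m × 2660 / (3210 − 2660) = 20300 m.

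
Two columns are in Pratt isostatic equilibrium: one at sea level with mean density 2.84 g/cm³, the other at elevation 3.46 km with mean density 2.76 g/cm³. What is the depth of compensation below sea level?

ρ_ref D = ρ (D + h) → D (ρ_ref − ρ) = ρ h.
D = ρ h/(ρ_ref − ρ) = 2.76 × 3.46 km/(2.84 − 2.76) = 119 km.

119 km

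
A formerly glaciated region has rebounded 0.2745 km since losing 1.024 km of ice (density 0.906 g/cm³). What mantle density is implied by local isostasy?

3.38 g/cm³

ρ_m = ρ_ice t / u = 0.906 × 1.024 km/0.2745 km = 3.38 g/cm³.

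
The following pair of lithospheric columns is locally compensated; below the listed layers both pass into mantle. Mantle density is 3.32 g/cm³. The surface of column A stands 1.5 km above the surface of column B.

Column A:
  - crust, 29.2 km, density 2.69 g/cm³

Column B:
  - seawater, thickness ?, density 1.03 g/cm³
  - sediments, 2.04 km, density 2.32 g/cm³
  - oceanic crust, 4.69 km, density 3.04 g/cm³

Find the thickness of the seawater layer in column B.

Take the compensation level at the base of the deeper column (depth z_c below the surface of column A) and equate Σ ρ_i t_i down to z_c; mantle fills any gap and the z_c terms cancel.
Column A: 29.2×2.69 + (z_c − 29.2)×3.32
Column B: 1.5×0 + x×1.03 + 2.04×2.32 + 4.69×3.04 + (z_c − 1.5 − 6.73 − x)×3.32
The z_c×3.32 term appears on both sides and cancels. Collect the known terms of each column as K = Σ(ρt)_known − 3.32 × (depth of known layers): K_A = 78.548 − 3.32×29.2 = −18.396; K_B = 18.9904 − 3.32×(1.5 + 6.73) = −8.3332.
Balance: K_A = K_B − x×(3.32 − 1.03), so x = (K_B − K_A)/(3.32 − 1.03) = 10.0628/2.29 = 4.39 km.

4.39 km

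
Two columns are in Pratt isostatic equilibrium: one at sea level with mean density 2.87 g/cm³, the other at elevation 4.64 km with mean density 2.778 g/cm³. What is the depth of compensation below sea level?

ρ_ref D = ρ (D + h) → D (ρ_ref − ρ) = ρ h.
D = ρ h/(ρ_ref − ρ) = 2.778 × 4.64 km/(2.87 − 2.778) = 140 km.

140 km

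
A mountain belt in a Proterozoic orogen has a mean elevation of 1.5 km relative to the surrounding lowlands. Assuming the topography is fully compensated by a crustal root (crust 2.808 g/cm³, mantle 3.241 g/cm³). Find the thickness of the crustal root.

9.73 km

For local isostatic compensation: the weight of the topography is balanced by the buoyancy of the root, ρ_c h = (ρ_m − ρ_c) r.
r = h · ρ_c / (ρ_m − ρ_c) = 1.5 km × 2.808 / (3.241 − 2.808) = 9.73 km.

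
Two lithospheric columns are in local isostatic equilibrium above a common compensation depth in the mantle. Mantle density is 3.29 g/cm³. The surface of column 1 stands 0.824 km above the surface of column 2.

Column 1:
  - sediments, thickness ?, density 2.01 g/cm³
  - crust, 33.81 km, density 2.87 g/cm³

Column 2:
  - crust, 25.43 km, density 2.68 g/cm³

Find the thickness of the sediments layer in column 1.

Take the compensation level at the base of the deeper column (depth z_c below the surface of column 1) and equate Σ ρ_i t_i down to z_c; mantle fills any gap and the z_c terms cancel.
Column 1: x×2.01 + 33.81×2.87 + (z_c − 33.81 − x)×3.29
Column 2: 0.824×0 + 25.43×2.68 + (z_c − 0.824 − 25.43)×3.29
The z_c×3.29 term appears on both sides and cancels. Collect the known terms of each column as K = Σ(ρt)_known − 3.29 × (depth of known layers): K_1 = 97.0347 − 3.29×33.81 = −14.2002; K_2 = 68.1524 − 3.29×(0.824 + 25.43) = −18.22326.
Balance: K_1 − x×(3.29 − 2.01) = K_2, so x = (K_1 − K_2)/(3.29 − 2.01) = 4.02306/1.28 = 3.14 km.

3.14 km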